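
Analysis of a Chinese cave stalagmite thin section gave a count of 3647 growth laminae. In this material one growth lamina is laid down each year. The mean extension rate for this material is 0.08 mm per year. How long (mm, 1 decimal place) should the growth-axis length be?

The record spans 3647 years at 0.08 mm per year.
3647 years at 0.08 mm/year gives 0.08 × 3647 = 291.8 mm.

291.8 mm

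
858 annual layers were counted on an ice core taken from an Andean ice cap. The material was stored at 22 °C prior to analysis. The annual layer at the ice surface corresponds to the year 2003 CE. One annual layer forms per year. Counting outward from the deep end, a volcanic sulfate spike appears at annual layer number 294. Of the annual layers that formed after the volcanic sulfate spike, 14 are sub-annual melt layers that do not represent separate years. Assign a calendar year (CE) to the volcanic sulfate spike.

1453 CE

858 − 294 = 564 annual layers lie beyond the volcanic sulfate spike toward the ice surface.
564 − 14 false = 550 true annual layers after the volcanic sulfate spike.
Counting back 550 years from 2003 CE places the volcanic sulfate spike in 2003 − 550 = 1453 CE.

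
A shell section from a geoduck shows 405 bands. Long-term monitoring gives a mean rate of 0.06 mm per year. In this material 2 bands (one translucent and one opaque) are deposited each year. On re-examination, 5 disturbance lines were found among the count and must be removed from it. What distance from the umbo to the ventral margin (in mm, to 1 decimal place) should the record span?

Adjusted count: 405 − 5 = 400 bands.
400 bands at 2 per year is 400 / 2 = 200 years.
200 years at 0.06 mm/year gives 0.06 × 200 = 12.0 mm.

12.0 mm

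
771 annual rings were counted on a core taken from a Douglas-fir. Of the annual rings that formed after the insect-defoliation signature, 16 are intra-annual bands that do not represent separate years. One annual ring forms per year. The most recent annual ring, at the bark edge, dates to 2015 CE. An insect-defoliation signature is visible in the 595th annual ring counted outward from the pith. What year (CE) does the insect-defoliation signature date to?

The insect-defoliation signature sits at annual ring 595 from the pith, so 771 − 595 = 176 annual rings formed after it.
Removing the 16 false annual rings leaves 176 − 16 = 160 true annual rings beyond the insect-defoliation signature.
The annual ring at the bark edge is 2015 CE, so the insect-defoliation signature dates to 2015 − 160 = 1855 CE.

1855 CE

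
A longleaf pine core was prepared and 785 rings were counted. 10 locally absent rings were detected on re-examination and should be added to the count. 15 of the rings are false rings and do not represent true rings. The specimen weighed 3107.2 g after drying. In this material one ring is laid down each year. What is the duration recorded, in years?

780 yr

Adjusted count: 785 − 15 + 10 = 780 rings.
With a one-to-one ring periodicity this is 780 years.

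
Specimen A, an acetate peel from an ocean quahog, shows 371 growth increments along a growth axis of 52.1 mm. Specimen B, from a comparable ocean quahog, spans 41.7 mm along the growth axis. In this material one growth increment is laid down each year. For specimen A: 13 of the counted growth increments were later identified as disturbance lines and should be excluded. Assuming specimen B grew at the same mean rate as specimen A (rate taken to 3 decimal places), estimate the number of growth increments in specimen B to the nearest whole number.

286 growth increments

Specimen A: after corrections the count is 371 − 13 = 358 growth increments.
A: Extension rate ≈ 52.1 / 358 = 0.146 mm/yr.
B spans 41.7 / 0.146 = 285.62 years ≈ 286 growth increments.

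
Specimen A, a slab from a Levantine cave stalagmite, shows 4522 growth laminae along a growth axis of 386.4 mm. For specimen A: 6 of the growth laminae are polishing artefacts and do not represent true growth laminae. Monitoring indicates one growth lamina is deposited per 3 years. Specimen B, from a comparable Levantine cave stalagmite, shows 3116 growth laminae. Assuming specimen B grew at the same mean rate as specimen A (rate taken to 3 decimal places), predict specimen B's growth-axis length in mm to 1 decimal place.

Specimen A: correcting the raw count gives 4522 − 6 = 4516 true growth laminae.
Specimen A: at 3 years per growth lamina, 4516 × 3 = 13548 years.
A: Extension rate ≈ 386.4 / 13548 = 0.029 mm/yr.
Specimen B: at 3 years per growth lamina, 3116 × 3 = 9348 years. For B, 0.029 mm/year × 9348 years = 271.1 mm.

271.1 mm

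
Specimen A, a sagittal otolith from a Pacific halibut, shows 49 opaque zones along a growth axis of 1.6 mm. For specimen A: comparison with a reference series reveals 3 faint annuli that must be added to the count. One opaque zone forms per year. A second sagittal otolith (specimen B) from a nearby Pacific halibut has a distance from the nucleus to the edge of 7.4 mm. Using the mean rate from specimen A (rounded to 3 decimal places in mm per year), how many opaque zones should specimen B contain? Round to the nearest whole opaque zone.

Specimen A: after corrections the count is 49 + 3 = 52 opaque zones.
A: Mean rate = 1.6 mm / 52 years ≈ 0.031 mm/year.
B spans 7.4 / 0.031 = 238.71 years ≈ 239 opaque zones.

239 opaque zones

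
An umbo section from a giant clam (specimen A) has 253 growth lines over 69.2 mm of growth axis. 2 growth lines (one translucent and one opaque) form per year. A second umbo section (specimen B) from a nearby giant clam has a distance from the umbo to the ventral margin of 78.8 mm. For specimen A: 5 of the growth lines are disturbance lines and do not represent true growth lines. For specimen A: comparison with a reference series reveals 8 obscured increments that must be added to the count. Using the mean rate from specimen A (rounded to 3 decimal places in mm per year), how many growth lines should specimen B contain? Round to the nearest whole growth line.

Specimen A: true growth line count = 253 − 5 + 8 = 256.
Specimen A: 256 growth lines at 2 per year is 256 / 2 = 128 years.
A: 69.2 mm over 128 years gives 69.2 / 128 ≈ 0.541 mm per year.
Specimen B: 78.8 mm / 0.541 mm per year = 145.66 years; at 2 growth lines per year that is 145.66 × 2 ≈ 291 growth lines.

291 growth lines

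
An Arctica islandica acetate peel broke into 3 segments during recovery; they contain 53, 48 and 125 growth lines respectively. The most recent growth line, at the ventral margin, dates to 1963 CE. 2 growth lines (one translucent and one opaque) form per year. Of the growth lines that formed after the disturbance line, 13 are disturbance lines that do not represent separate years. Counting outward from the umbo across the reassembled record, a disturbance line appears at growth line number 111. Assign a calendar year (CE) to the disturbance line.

Total growth lines = 53 + 48 + 125 = 226.
226 − 111 = 115 growth lines lie beyond the disturbance line toward the ventral margin.
Excluding 13 false growth lines: 115 − 13 = 102.
102 growth lines at 2 per year is 102 / 2 = 51 years.
1963 − 51 = 1912 CE.

1912 CE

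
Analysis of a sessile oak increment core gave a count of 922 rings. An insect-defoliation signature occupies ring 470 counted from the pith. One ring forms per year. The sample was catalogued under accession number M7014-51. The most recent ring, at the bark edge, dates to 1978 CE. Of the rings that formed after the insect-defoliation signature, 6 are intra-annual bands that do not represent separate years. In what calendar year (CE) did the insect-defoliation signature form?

1532 CE

922 − 470 = 452 rings lie beyond the insect-defoliation signature toward the bark edge.
Excluding 6 false rings: 452 − 6 = 446.
1978 − 446 = 1532 CE.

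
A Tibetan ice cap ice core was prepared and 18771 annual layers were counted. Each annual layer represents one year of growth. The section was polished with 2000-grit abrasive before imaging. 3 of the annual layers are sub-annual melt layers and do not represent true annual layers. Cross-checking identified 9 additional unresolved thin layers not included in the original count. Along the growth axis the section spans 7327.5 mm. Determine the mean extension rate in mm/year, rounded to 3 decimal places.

0.390 mm/year

After corrections the count is 18771 − 3 + 9 = 18777 annual layers.
7327.5 mm over 18777 years gives 7327.5 / 18777 ≈ 0.390 mm/year.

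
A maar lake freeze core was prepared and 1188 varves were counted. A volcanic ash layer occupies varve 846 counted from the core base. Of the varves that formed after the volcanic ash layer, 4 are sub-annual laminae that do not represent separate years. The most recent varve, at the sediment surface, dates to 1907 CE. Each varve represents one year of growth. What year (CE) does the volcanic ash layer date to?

The volcanic ash layer sits at varve 846 from the core base, so 1188 − 846 = 342 varves formed after it.
Removing the 4 false varves leaves 342 − 4 = 338 true varves beyond the volcanic ash layer.
The varve at the sediment surface is 1907 CE, so the volcanic ash layer dates to 1907 − 338 = 1569 CE.

1569 CE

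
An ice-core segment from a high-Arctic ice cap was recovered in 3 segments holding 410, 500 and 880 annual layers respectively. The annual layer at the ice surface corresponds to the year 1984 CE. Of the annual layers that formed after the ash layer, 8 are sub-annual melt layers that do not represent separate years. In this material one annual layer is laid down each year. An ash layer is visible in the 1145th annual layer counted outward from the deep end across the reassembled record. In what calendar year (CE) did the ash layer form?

1347 CE

Total annual layers = 410 + 500 + 880 = 1790.
Between annual layer 1145 and the ice surface there are 1790 − 1145 = 645 annual layers.
Excluding 8 false annual layers: 645 − 8 = 637.
1984 − 637 = 1347 CE.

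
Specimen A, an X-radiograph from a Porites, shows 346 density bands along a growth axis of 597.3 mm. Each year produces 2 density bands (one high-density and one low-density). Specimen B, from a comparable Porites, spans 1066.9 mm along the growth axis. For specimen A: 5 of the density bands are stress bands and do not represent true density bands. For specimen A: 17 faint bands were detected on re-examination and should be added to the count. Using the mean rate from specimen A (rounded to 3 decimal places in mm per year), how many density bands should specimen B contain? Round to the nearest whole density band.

639 density bands

Specimen A: true density band count = 346 − 5 + 17 = 358.
Specimen A: dividing by 2 density bands per year: 358 / 2 = 179 years.
A: Extension rate ≈ 597.3 / 179 = 3.337 mm/year.
B spans 1066.9 / 3.337 = 319.72 years; at 2 density bands per year that is 319.72 × 2 ≈ 639 density bands.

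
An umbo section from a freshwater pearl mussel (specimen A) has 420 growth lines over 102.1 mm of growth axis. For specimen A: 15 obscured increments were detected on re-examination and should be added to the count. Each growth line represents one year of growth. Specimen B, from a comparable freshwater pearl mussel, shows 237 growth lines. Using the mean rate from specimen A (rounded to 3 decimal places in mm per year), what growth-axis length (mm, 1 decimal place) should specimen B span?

55.7 mm

Specimen A: adjusted count: 420 + 15 = 435 growth lines.
A: Extension rate ≈ 102.1 / 435 = 0.235 mm/year.
B's length ≈ 0.235 × 237 = 55.7 mm.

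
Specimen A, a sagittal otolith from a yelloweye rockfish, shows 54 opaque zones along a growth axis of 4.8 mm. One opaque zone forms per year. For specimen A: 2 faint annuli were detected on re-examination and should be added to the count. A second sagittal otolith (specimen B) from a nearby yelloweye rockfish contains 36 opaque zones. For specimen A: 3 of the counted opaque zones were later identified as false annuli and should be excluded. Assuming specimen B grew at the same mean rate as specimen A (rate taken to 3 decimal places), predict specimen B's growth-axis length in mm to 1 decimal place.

3.3 mm

Specimen A: correcting the raw count gives 54 − 3 + 2 = 53 true opaque zones.
A: 4.8 mm over 53 years gives 4.8 / 53 ≈ 0.091 mm per year.
Length of B = 0.091 × 36 = 3.3 mm.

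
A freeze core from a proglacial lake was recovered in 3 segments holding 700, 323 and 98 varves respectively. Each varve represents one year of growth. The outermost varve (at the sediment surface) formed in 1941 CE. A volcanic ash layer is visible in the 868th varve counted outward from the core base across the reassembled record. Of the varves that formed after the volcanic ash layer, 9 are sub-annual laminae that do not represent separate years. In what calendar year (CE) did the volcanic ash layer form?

Total varves = 700 + 323 + 98 = 1121.
Between varve 868 and the sediment surface there are 1121 − 868 = 253 varves.
Removing the 9 false varves leaves 253 − 9 = 244 true varves beyond the volcanic ash layer.
The varve at the sediment surface is 1941 CE, so the volcanic ash layer dates to 1941 − 244 = 1697 CE.

1697 CE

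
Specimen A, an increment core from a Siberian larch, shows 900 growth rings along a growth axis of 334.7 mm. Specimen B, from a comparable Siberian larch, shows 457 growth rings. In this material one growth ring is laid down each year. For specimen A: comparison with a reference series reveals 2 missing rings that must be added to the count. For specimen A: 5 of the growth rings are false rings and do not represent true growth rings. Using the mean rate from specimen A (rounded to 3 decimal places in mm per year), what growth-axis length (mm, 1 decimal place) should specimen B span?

Specimen A: adjusted count: 900 − 5 + 2 = 897 growth rings.
A: Extension rate ≈ 334.7 / 897 = 0.373 mm/yr.
B's length ≈ 0.373 × 457 = 170.5 mm.

170.5 mm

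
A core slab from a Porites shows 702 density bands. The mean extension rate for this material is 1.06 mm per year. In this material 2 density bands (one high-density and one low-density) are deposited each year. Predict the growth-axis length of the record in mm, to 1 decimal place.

372.1 mm

With 2 density bands per year, 702 / 2 = 351 years.
Length ≈ 1.06 × 351 = 372.1 mm.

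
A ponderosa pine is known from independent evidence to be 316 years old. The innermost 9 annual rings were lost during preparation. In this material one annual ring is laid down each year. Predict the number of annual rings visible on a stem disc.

307 annual rings

At one annual ring per year, 316 years correspond to 316 annual rings.
316 − 9 missed = 307 annual rings expected in the prepared section.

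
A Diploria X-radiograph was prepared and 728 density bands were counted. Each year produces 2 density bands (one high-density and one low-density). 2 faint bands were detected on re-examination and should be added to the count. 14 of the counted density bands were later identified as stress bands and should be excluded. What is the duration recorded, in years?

358 yr

Adjusted count: 728 − 14 + 2 = 716 density bands.
716 density bands at 2 per year is 716 / 2 = 358 years.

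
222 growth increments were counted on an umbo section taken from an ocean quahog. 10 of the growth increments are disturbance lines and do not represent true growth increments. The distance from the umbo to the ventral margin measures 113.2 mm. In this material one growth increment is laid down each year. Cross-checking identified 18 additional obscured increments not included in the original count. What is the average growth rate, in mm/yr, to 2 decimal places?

Adjusted count: 222 − 10 + 18 = 230 growth increments.
113.2 mm over 230 years gives 113.2 / 230 ≈ 0.49 mm/yr.

0.49 mm/yr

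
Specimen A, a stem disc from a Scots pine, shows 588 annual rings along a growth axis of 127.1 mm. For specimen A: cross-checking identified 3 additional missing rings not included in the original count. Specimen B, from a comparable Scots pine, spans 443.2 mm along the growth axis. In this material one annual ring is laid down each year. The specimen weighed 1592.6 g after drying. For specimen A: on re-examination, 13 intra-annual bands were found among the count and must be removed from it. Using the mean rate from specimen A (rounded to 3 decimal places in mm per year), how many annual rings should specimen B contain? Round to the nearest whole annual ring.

Specimen A: after corrections the count is 588 − 13 + 3 = 578 annual rings.
A: Mean rate = 127.1 mm / 578 years ≈ 0.220 mm/year.
Specimen B: 443.2 mm / 0.220 mm per year = 2014.55 years ≈ 2015 annual rings.

2015 annual rings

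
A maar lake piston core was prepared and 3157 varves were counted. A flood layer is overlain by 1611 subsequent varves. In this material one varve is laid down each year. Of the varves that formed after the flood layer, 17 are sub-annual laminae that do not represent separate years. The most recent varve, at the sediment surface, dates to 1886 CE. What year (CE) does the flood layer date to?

1611 varves formed after the flood layer.
Excluding 17 false varves: 1611 − 17 = 1594.
The varve at the sediment surface is 1886 CE, so the flood layer dates to 1886 − 1594 = 292 CE.

292 CE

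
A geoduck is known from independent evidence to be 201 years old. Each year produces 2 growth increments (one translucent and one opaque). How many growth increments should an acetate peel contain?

402 growth increments

201 years at 2 growth increments per year gives 201 × 2 = 402 growth increments.
So 402 growth increments should be present.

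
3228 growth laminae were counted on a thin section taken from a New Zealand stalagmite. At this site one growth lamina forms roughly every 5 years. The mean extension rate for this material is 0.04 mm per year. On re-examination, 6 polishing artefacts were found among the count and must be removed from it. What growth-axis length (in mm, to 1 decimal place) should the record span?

644.4 mm

Correcting the raw count gives 3228 − 6 = 3222 true growth laminae.
3222 growth laminae at 5 years each span 3222 × 5 = 16110 years.
Length ≈ 0.04 × 16110 = 644.4 mm.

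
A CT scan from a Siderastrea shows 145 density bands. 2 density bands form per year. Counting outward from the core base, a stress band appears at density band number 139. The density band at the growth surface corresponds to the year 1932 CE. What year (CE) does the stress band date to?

1929 CE

The stress band sits at density band 139 from the core base, so 145 − 139 = 6 density bands formed after it.
With 2 density bands per year, 6 / 2 = 3 years.
1932 − 3 = 1929 CE.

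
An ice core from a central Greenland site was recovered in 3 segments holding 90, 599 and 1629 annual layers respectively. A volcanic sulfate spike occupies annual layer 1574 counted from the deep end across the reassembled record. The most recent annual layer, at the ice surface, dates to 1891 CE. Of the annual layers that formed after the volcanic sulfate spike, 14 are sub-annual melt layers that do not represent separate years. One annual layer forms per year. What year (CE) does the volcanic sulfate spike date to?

1161 CE

Total annual layers = 90 + 599 + 1629 = 2318.
Between annual layer 1574 and the ice surface there are 2318 − 1574 = 744 annual layers.
Excluding 14 false annual layers: 744 − 14 = 730.
Counting back 730 years from 1891 CE places the volcanic sulfate spike in 1891 − 730 = 1161 CE.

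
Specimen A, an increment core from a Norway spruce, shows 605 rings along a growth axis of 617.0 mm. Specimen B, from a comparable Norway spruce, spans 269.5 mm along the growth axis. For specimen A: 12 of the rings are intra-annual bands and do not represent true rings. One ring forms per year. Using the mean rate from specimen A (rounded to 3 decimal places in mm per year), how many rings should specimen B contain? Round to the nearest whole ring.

Specimen A: true ring count = 605 − 12 = 593.
A: 617.0 mm over 593 years gives 617.0 / 593 ≈ 1.040 mm/year.
Specimen B: 269.5 mm / 1.040 mm per year = 259.13 years ≈ 259 rings.

259 rings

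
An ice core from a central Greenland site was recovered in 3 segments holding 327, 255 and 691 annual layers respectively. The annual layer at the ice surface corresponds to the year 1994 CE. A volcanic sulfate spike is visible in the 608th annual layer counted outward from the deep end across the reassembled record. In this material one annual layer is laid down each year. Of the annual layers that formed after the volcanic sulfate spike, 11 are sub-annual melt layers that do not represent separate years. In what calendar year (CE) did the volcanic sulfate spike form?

Total annual layers = 327 + 255 + 691 = 1273.
1273 − 608 = 665 annual layers lie beyond the volcanic sulfate spike toward the ice surface.
665 − 11 false = 654 true annual layers after the volcanic sulfate spike.
The annual layer at the ice surface is 1994 CE, so the volcanic sulfate spike dates to 1994 − 654 = 1340 CE.

1340 CE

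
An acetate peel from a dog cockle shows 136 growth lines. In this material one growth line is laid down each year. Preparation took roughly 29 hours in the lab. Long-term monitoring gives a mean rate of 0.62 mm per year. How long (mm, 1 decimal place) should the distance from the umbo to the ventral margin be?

84.3 mm

The record spans 136 years at 0.62 mm per year.
Predicted length = 0.62 mm/year × 136 years = 84.3 mm.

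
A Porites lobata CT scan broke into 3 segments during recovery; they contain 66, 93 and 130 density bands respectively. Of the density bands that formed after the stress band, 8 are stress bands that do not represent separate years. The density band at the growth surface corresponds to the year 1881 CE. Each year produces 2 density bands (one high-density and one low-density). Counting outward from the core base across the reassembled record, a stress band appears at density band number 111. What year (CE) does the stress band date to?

Total density bands = 66 + 93 + 130 = 289.
The stress band sits at density band 111 from the core base, so 289 − 111 = 178 density bands formed after it.
Excluding 8 false density bands: 178 − 8 = 170.
170 density bands at 2 per year is 170 / 2 = 85 years.
1881 − 85 = 1796 CE.

1796 CE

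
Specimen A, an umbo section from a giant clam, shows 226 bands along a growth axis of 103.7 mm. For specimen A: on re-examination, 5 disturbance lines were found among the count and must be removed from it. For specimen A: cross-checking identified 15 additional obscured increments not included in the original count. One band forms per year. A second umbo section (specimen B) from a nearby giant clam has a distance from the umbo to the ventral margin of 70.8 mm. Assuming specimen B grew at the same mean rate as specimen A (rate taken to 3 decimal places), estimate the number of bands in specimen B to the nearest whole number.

161 bands

Specimen A: true band count = 226 − 5 + 15 = 236.
A: 103.7 mm over 236 years gives 103.7 / 236 ≈ 0.439 mm/yr.
For B, 70.8 / 0.439 = 161.28 years ≈ 161 bands.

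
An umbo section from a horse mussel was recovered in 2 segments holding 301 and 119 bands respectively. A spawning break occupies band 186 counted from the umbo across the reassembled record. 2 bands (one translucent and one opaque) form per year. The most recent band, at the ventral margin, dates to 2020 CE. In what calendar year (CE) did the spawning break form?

Total bands = 301 + 119 = 420.
420 − 186 = 234 bands lie beyond the spawning break toward the ventral margin.
Dividing by 2 bands per year: 234 / 2 = 117 years.
2020 − 117 = 1903 CE.

1903 CE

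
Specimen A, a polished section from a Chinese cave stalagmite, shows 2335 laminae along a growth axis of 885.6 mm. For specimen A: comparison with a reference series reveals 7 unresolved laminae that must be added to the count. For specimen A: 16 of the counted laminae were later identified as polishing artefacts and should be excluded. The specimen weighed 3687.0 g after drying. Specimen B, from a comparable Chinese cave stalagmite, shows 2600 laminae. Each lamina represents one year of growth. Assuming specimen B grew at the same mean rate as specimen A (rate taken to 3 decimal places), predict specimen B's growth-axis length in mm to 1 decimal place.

990.6 mm

Specimen A: correcting the raw count gives 2335 − 16 + 7 = 2326 true laminae.
A: 885.6 mm over 2326 years gives 885.6 / 2326 ≈ 0.381 mm/yr.
B's length ≈ 0.381 × 2600 = 990.6 mm.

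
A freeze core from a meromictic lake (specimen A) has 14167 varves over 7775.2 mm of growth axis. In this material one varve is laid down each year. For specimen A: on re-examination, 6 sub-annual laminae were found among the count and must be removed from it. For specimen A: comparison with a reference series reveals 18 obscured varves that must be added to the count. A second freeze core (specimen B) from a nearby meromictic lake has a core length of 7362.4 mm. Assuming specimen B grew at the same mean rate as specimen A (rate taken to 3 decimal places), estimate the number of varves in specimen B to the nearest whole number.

Specimen A: adjusted count: 14167 − 6 + 18 = 14179 varves.
A: 7775.2 mm over 14179 years gives 7775.2 / 14179 ≈ 0.548 mm per year.
Specimen B: 7362.4 mm / 0.548 mm per year = 13435.04 years ≈ 13435 varves.

13435 varves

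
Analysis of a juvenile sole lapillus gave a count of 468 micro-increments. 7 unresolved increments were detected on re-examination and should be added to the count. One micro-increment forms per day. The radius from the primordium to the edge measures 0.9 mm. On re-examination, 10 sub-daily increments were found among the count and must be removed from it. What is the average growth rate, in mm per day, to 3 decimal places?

0.002 mm per day

Correcting the raw count gives 468 − 10 + 7 = 465 true micro-increments.
Mean rate = 0.9 mm / 465 days ≈ 0.002 mm per day.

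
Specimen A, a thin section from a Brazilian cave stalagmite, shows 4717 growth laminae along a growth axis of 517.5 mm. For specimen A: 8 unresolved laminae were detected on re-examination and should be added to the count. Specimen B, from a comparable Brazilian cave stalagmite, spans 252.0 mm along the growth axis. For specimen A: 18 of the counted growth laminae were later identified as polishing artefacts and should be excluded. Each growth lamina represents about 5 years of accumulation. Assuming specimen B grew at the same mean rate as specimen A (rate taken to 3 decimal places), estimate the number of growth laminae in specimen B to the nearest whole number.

2291 growth laminae

Specimen A: correcting the raw count gives 4717 − 18 + 8 = 4707 true growth laminae.
Specimen A: 4707 growth laminae at 5 years each span 4707 × 5 = 23535 years.
A: Mean rate = 517.5 mm / 23535 years ≈ 0.022 mm per year.
B spans 252.0 / 0.022 = 11454.55 years; at 5 years per growth lamina that is 11454.55 / 5 ≈ 2291 growth laminae.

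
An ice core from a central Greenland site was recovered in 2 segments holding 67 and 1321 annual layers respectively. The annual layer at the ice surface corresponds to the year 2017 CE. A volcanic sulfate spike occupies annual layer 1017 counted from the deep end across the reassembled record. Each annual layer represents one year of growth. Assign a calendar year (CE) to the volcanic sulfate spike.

1646 CE

Total annual layers = 67 + 1321 = 1388.
The volcanic sulfate spike sits at annual layer 1017 from the deep end, so 1388 − 1017 = 371 annual layers formed after it.
Counting back 371 years from 2017 CE places the volcanic sulfate spike in 2017 − 371 = 1646 CE.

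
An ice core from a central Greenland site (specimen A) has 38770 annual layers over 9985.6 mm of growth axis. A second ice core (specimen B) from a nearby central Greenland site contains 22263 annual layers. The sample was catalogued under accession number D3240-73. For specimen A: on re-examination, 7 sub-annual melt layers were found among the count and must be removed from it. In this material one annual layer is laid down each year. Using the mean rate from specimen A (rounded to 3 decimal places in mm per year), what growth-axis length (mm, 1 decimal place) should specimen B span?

Specimen A: after corrections the count is 38770 − 7 = 38763 annual layers.
A: Extension rate ≈ 9985.6 / 38763 = 0.258 mm/yr.
For B, 0.258 mm/year × 22263 years = 5743.9 mm.

5743.9 mm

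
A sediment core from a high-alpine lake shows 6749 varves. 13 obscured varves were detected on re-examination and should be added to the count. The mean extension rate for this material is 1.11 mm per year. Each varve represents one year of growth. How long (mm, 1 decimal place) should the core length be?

Correcting the raw count gives 6749 + 13 = 6762 true varves.
6762 years at 1.11 mm/year gives 1.11 × 6762 = 7505.8 mm.

7505.8 mm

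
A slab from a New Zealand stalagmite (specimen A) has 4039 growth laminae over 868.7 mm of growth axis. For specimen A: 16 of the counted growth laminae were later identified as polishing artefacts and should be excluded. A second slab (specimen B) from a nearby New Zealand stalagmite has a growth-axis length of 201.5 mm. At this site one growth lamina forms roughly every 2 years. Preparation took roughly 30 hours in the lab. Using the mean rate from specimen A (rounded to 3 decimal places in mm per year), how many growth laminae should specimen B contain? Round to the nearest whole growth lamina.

Specimen A: true growth lamina count = 4039 − 16 = 4023.
Specimen A: at 2 years per growth lamina, 4023 × 2 = 8046 years.
A: Extension rate ≈ 868.7 / 8046 = 0.108 mm/yr.
For B, 201.5 / 0.108 = 1865.74 years; at 2 years per growth lamina that is 1865.74 / 2 ≈ 933 growth laminae.

933 growth laminae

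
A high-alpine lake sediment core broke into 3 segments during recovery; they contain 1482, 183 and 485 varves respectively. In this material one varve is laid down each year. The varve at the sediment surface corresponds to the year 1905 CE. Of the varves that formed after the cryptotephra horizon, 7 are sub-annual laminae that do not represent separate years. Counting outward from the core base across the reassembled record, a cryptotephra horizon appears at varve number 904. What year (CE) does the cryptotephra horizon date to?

Total varves = 1482 + 183 + 485 = 2150.
Between varve 904 and the sediment surface there are 2150 − 904 = 1246 varves.
Excluding 7 false varves: 1246 − 7 = 1239.
The varve at the sediment surface is 1905 CE, so the cryptotephra horizon dates to 1905 − 1239 = 666 CE.

666 CE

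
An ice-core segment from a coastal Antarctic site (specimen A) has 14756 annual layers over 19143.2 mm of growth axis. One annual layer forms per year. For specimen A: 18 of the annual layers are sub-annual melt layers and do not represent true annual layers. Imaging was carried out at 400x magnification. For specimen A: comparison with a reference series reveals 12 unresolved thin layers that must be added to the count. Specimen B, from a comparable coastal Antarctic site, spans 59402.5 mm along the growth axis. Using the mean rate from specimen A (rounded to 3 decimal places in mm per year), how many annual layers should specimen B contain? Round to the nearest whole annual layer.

45765 annual layers

Specimen A: after corrections the count is 14756 − 18 + 12 = 14750 annual layers.
A: Extension rate ≈ 19143.2 / 14750 = 1.298 mm/yr.
For B, 59402.5 / 1.298 = 45764.64 years ≈ 45765 annual layers.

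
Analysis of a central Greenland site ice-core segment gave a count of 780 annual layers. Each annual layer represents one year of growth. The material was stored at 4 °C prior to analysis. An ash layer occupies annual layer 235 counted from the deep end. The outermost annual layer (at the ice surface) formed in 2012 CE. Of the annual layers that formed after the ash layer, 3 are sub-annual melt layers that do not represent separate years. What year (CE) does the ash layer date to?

1470 CE

780 − 235 = 545 annual layers lie beyond the ash layer toward the ice surface.
Excluding 3 false annual layers: 545 − 3 = 542.
2012 − 542 = 1470 CE.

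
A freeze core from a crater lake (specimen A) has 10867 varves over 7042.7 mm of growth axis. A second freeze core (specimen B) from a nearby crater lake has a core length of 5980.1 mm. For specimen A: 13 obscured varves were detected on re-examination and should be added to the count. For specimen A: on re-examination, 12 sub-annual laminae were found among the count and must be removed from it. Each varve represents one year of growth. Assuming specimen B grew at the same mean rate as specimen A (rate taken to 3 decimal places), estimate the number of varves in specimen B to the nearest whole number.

9229 varves

Specimen A: adjusted count: 10867 − 12 + 13 = 10868 varves.
A: Extension rate ≈ 7042.7 / 10868 = 0.648 mm per year.
B spans 5980.1 / 0.648 = 9228.55 years ≈ 9229 varves.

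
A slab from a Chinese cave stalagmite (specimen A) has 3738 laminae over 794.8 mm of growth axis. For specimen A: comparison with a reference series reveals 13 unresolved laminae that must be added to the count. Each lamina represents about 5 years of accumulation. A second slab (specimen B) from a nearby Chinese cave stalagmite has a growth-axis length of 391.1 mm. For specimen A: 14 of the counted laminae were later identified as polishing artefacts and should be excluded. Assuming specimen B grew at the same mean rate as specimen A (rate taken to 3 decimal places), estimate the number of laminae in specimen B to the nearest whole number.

1819 laminae

Specimen A: true lamina count = 3738 − 14 + 13 = 3737.
Specimen A: at 5 years per lamina, 3737 × 5 = 18685 years.
A: Extension rate ≈ 794.8 / 18685 = 0.043 mm/year.
Specimen B: 391.1 mm / 0.043 mm per year = 9095.35 years; at 5 years per lamina that is 9095.35 / 5 ≈ 1819 laminae.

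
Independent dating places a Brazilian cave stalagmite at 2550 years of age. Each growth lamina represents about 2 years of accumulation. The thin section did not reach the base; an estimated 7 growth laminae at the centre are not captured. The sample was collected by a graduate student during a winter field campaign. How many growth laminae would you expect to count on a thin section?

Expected growth laminae: 2550 / 2 = 1275.
Subtracting the 7 growth laminae not captured gives 1275 − 7 = 1268 growth laminae in the record.

1268 growth laminae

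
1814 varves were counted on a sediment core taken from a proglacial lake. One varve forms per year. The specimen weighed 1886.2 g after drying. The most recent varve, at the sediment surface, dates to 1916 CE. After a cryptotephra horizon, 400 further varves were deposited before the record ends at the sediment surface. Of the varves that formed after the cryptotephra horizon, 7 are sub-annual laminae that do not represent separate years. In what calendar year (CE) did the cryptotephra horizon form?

There are 400 varves younger than the cryptotephra horizon.
Excluding 7 false varves: 400 − 7 = 393.
1916 − 393 = 1523 CE.

1523 CE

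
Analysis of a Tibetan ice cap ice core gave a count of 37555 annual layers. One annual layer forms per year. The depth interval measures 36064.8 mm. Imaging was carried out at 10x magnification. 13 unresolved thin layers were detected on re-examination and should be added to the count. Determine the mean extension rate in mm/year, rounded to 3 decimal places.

0.960 mm/year

Correcting the raw count gives 37555 + 13 = 37568 true annual layers.
36064.8 mm over 37568 years gives 36064.8 / 37568 ≈ 0.960 mm/year.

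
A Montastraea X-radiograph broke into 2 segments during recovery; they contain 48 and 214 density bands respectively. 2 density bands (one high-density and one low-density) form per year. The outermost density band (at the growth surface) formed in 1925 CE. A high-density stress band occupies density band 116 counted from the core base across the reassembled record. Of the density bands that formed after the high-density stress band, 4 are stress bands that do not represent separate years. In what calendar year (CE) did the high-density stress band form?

1854 CE

Total density bands = 48 + 214 = 262.
Between density band 116 and the growth surface there are 262 − 116 = 146 density bands.
146 − 4 false = 142 true density bands after the high-density stress band.
142 density bands at 2 per year is 142 / 2 = 71 years.
1925 − 71 = 1854 CE.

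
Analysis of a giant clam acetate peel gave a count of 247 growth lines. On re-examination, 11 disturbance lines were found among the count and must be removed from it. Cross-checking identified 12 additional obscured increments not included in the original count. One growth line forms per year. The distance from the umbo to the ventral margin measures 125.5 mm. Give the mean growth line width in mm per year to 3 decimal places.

0.506 mm per year

Correcting the raw count gives 247 − 11 + 12 = 248 true growth lines.
125.5 mm over 248 years gives 125.5 / 248 ≈ 0.506 mm per year.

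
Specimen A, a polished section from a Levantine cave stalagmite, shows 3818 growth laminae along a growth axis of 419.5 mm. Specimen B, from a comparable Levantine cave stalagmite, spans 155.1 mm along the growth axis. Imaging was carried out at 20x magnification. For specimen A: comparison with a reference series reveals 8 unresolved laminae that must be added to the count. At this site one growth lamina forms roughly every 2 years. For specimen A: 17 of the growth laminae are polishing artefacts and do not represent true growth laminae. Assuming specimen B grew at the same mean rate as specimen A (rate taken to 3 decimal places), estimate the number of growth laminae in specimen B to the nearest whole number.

1410 growth laminae

Specimen A: true growth lamina count = 3818 − 17 + 8 = 3809.
Specimen A: 3809 growth laminae at 2 years each span 3809 × 2 = 7618 years.
A: 419.5 mm over 7618 years gives 419.5 / 7618 ≈ 0.055 mm per year.
B spans 155.1 / 0.055 = 2820.00 years; at 2 years per growth lamina that is 2820.00 / 2 ≈ 1410 growth laminae.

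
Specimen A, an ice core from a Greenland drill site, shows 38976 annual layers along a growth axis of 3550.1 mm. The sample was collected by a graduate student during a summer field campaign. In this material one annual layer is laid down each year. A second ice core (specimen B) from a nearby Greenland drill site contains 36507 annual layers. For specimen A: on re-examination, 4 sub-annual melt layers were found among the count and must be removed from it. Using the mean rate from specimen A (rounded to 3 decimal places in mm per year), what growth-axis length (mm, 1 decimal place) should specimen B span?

Specimen A: true annual layer count = 38976 − 4 = 38972.
A: Mean rate = 3550.1 mm / 38972 years ≈ 0.091 mm/yr.
B's length ≈ 0.091 × 36507 = 3322.1 mm.

3322.1 mm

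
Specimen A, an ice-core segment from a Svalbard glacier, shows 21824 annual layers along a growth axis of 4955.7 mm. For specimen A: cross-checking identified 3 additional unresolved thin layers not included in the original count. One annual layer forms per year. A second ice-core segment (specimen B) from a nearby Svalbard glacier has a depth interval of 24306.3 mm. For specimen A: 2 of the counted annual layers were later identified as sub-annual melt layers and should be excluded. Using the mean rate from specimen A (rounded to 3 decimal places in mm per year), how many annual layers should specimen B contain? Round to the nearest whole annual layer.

Specimen A: correcting the raw count gives 21824 − 2 + 3 = 21825 true annual layers.
A: Mean rate = 4955.7 mm / 21825 years ≈ 0.227 mm/year.
B spans 24306.3 / 0.227 = 107076.21 years ≈ 107076 annual layers.

107076 annual layers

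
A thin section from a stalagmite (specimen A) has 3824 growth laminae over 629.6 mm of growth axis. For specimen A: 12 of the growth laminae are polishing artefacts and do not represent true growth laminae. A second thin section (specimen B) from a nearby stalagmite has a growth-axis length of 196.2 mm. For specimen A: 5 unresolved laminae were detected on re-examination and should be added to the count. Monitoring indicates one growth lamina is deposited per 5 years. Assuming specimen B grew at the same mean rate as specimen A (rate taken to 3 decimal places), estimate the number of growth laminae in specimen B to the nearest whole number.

1189 growth laminae

Specimen A: adjusted count: 3824 − 12 + 5 = 3817 growth laminae.
Specimen A: multiplying by 5 years per growth lamina: 3817 × 5 = 19085 years.
A: 629.6 mm over 19085 years gives 629.6 / 19085 ≈ 0.033 mm/year.
For B, 196.2 / 0.033 = 5945.45 years; at 5 years per growth lamina that is 5945.45 / 5 ≈ 1189 growth laminae.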